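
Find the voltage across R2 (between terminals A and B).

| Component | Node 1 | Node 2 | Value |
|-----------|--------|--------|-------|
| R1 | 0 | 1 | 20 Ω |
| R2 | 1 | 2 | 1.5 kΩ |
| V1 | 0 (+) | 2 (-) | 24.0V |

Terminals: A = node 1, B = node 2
R1 and R2 are in series across V1 (node 0 → node 1 → node 2), and the output A–B is taken across R2, so this is a voltage divider.
Series current: I = V1/(R1 + R2) = 24/(20 + 1500) = 24/1520 = 0.01579 A
V_R2 = I × R2 = V1 × R2/(R1 + R2) = 24 × 1500/1520 = 23.68 V

Final answer: 23.68 V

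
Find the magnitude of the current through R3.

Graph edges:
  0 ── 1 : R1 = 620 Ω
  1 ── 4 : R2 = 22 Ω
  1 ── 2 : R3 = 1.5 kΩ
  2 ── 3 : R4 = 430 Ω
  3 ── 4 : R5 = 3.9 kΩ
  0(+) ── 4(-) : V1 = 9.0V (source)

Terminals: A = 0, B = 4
Nodal analysis, taking node 4 as the 0 V reference.
Source V1 fixes V_0 = 9 V.
KCL at each unknown node (sum of currents leaving = 0; resistances in Ω):
  Node 1: (V_1 - 9)/620 + (V_1 - 0)/22 + (V_1 - V_2)/1500 = 0
  Node 2: (V_2 - V_1)/1500 + (V_2 - V_3)/430 = 0
  Node 3: (V_3 - V_2)/430 + (V_3 - 0)/3900 = 0
Collecting terms (coefficients in siemens):
  0.04773·V_1 - 0.0006667·V_2 = 0.01452
  0.002992·V_2 - 0.0006667·V_1 - 0.002326·V_3 = 0
  0.002582·V_3 - 0.002326·V_2 = 0
Solving these 3 simultaneous equations (Gaussian elimination) gives:
  V_1 = 0.3073 V, V_2 = 0.2282 V, V_3 = 0.2056 V
I_R3 = (V_1 - V_2)/R3 = (0.3073 - 0.2282)/1500 = 0.00005271 A
|I_R3| = 0.00005271 A

Final answer: |I_R3| = 5.271e-05 A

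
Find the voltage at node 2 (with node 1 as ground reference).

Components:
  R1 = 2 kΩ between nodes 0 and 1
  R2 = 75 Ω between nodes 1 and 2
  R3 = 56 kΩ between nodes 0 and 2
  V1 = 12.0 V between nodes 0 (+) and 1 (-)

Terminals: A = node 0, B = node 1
Nodal analysis, taking node 1 as the 0 V reference.
Source V1 fixes V_0 = 12 V.
KCL at each unknown node (sum of currents leaving = 0; resistances in Ω):
  Node 2: (V_2 - 0)/75 + (V_2 - 12)/56000 = 0
Collecting terms: 0.01335 × V_2 = 0.0002143  =>  V_2 = 0.01605 V
The requested potential is V_2 = 0.01605 V.

Final answer: V_2 = 0.01605 V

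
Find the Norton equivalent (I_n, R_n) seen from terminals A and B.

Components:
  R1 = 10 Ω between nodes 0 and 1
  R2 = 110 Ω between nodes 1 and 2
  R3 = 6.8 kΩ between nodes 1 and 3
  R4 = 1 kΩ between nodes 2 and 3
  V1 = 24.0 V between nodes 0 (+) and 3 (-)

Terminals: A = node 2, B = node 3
Find the Thévenin equivalent first; then I_n = V_th/R_th and R_n = R_th.
Step 1 — V_th is the open-circuit voltage V_A - V_B (nothing connected across the terminals).
Nodal analysis, taking node 3 as the 0 V reference.
Source V1 fixes V_0 = 24 V.
KCL at each unknown node (sum of currents leaving = 0; resistances in Ω):
  Node 1: (V_1 - 24)/10 + (V_1 - V_2)/110 + (V_1 - 0)/6800 = 0
  Node 2: (V_2 - V_1)/110 + (V_2 - 0)/1000 = 0
Collecting terms (coefficients in siemens):
  0.1092·V_1 - 0.009091·V_2 = 2.4
  0.01009·V_2 - 0.009091·V_1 = 0
Determinant D = (0.1092)(0.01009) - (-0.009091)(-0.009091) = 0.00102
V_1 = [(2.4)(0.01009) - (-0.009091)(0)]/D = 23.75 V
V_2 = [(0.1092)(0) - (2.4)(-0.009091)]/D = 21.4 V
V_th = V_2 - V_3 = 21.4 - 0 = 21.4 V
Step 2 — R_th: zero the source — replace V1 by a short circuit (node 3 merges into node 0) — and find the resistance seen between A (node 2) and B (node 0).
Reduce the network between node 2 (A) and node 0 (B) by series/parallel combination:
  Rp1 = R1 ‖ R3 (parallel, both between nodes 0 and 1) = 1/(1/10 + 1/6800) = 9.985 Ω
  Rs1 = R2 + Rp1 (series, joined only at node 1) = 110 + 9.985 = 120 Ω
  Rp2 = R4 ‖ Rs1 (parallel, both between nodes 0 and 2) = 1/(1/1000 + 1/120) = 107.1 Ω
R_th = 107.1 Ω
I_n = V_th/R_th = 21.4/107.1 = 0.1997 A, and R_n = R_th = 107.1 Ω

Final answer: I_n = 0.1997 A, R_n = 107.1 Ω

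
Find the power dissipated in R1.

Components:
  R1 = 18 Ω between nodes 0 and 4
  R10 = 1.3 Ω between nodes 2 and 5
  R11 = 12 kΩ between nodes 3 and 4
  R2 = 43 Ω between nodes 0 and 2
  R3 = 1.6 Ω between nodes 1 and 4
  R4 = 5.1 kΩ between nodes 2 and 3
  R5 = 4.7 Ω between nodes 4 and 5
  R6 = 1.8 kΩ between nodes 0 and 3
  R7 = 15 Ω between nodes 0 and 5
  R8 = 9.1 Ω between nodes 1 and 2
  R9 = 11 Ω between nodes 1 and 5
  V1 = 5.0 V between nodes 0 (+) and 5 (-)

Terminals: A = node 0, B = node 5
Nodal analysis, taking node 5 as the 0 V reference.
Source V1 fixes V_0 = 5 V.
KCL at each unknown node (sum of currents leaving = 0; resistances in Ω):
  Node 1: (V_1 - V_4)/1.6 + (V_1 - V_2)/9.1 + (V_1 - 0)/11 = 0
  Node 2: (V_2 - 5)/43 + (V_2 - V_3)/5100 + (V_2 - V_1)/9.1 + (V_2 - 0)/1.3 = 0
  Node 3: (V_3 - V_2)/5100 + (V_3 - 5)/1800 + (V_3 - V_4)/12000 = 0
  Node 4: (V_4 - 5)/18 + (V_4 - V_1)/1.6 + (V_4 - 0)/4.7 + (V_4 - V_3)/12000 = 0
Collecting terms (coefficients in siemens):
  0.8258·V_1 - 0.1099·V_2 - 0.625·V_4 = 0
  0.9026·V_2 - 0.1099·V_1 - 0.0001961·V_3 = 0.1163
  0.000835·V_3 - 0.0001961·V_2 - 0.00008333·V_4 = 0.002778
  0.8934·V_4 - 0.625·V_1 - 0.00008333·V_3 = 0.2778
Solving these 4 simultaneous equations (Gaussian elimination) gives:
  V_1 = 0.5564 V, V_2 = 0.1973 V, V_3 = 3.443 V, V_4 = 0.7005 V
I_R1 = (V_0 - V_4)/R1 = (5 - 0.7005)/18 = 0.2389 A
P_R1 = I_R1² × R1 = (0.2389)² × 18 = 1.027 W

Final answer: 1.027 W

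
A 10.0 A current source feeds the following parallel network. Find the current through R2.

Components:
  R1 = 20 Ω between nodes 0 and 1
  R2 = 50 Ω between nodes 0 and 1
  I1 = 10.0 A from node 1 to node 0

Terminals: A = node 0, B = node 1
All resistors sit directly between nodes 0 and 1, so they are in parallel and share one voltage V; the full source current 10 A splits among them.
1/R_par = 1/20 + 1/50 = 0.07 S  =>  R_par = 14.29 Ω
V = I × R_par = 10 × 14.29 = 142.9 V
I_R2 = V/R2 = 142.9/50 = 2.857 A

Final answer: 2.857 A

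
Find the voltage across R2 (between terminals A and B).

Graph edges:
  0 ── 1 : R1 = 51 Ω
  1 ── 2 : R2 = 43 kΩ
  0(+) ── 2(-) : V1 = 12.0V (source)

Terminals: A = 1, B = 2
R1 and R2 are in series across V1 (node 0 → node 1 → node 2), and the output A–B is taken across R2, so this is a voltage divider.
Series current: I = V1/(R1 + R2) = 12/(51 + 43000) = 12/43050 = 0.0002787 A
V_R2 = I × R2 = V1 × R2/(R1 + R2) = 12 × 43000/43050 = 11.99 V

Final answer: 11.99 V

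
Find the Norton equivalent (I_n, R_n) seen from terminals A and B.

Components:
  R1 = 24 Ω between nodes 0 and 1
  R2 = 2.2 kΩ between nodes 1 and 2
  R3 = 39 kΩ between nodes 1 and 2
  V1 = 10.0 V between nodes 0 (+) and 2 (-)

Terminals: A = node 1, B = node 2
Find the Thévenin equivalent first; then I_n = V_th/R_th and R_n = R_th.
Step 1 — V_th is the open-circuit voltage V_A - V_B (nothing connected across the terminals).
Nodal analysis, taking node 2 as the 0 V reference.
Source V1 fixes V_0 = 10 V.
KCL at each unknown node (sum of currents leaving = 0; resistances in Ω):
  Node 1: (V_1 - 10)/24 + (V_1 - 0)/2200 + (V_1 - 0)/39000 = 0
Collecting terms: 0.04215 × V_1 = 0.4167  =>  V_1 = 9.886 V
V_th = V_1 - V_2 = 9.886 - 0 = 9.886 V
Step 2 — R_th: zero the source — replace V1 by a short circuit (node 2 merges into node 0) — and find the resistance seen between A (node 1) and B (node 0).
Reduce the network between node 1 (A) and node 0 (B) by series/parallel combination:
  Rp1 = R1 ‖ R2 ‖ R3 (parallel, all between nodes 0 and 1) = 1/(1/24 + 1/2200 + 1/39000) = 23.73 Ω
R_th = 23.73 Ω
I_n = V_th/R_th = 9.886/23.73 = 0.4167 A, and R_n = R_th = 23.73 Ω

Final answer: I_n = 0.4167 A, R_n = 23.73 Ω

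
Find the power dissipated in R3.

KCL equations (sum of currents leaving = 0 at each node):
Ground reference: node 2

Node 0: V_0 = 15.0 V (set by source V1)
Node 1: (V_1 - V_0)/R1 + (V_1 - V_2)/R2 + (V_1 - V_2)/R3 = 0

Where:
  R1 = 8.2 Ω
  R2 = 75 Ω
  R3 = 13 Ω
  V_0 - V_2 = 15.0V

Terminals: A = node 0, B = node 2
Nodal analysis, taking node 2 as the 0 V reference.
Source V1 fixes V_0 = 15 V.
KCL at each unknown node (sum of currents leaving = 0; resistances in Ω):
  Node 1: (V_1 - 15)/8.2 + (V_1 - 0)/75 + (V_1 - 0)/13 = 0
Collecting terms: 0.2122 × V_1 = 1.829  =>  V_1 = 8.62 V
I_R3 = (V_1 - V_2)/R3 = (8.62 - 0)/13 = 0.6631 A
P_R3 = I_R3² × R3 = (0.6631)² × 13 = 5.716 W

Final answer: 5.716 W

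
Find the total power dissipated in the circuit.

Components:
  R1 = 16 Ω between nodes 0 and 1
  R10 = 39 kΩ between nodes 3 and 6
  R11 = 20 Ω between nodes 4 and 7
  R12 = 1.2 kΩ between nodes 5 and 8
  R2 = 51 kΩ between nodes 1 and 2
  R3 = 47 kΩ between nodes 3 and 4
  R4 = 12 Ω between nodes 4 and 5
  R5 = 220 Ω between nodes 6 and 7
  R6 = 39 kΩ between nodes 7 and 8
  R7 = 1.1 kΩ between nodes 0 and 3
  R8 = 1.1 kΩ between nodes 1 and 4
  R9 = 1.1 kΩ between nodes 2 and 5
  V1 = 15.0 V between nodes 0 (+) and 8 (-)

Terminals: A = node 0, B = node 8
Nodal analysis, taking node 8 as the 0 V reference.
Source V1 fixes V_0 = 15 V.
KCL at each unknown node (sum of currents leaving = 0; resistances in Ω):
  Node 1: (V_1 - 15)/16 + (V_1 - V_2)/51000 + (V_1 - V_4)/1100 = 0
  Node 2: (V_2 - V_1)/51000 + (V_2 - V_5)/1100 = 0
  Node 3: (V_3 - V_4)/47000 + (V_3 - 15)/1100 + (V_3 - V_6)/39000 = 0
  Node 4: (V_4 - V_3)/47000 + (V_4 - V_5)/12 + (V_4 - V_1)/1100 + (V_4 - V_7)/20 = 0
  Node 5: (V_5 - V_4)/12 + (V_5 - V_2)/1100 + (V_5 - 0)/1200 = 0
  Node 6: (V_6 - V_7)/220 + (V_6 - V_3)/39000 = 0
  Node 7: (V_7 - V_6)/220 + (V_7 - 0)/39000 + (V_7 - V_4)/20 = 0
Collecting terms (coefficients in siemens):
  0.06343·V_1 - 0.00001961·V_2 - 0.0009091·V_4 = 0.9375
  0.0009287·V_2 - 0.00001961·V_1 - 0.0009091·V_5 = 0
  0.000956·V_3 - 0.00002128·V_4 - 0.00002564·V_6 = 0.01364
  0.1343·V_4 - 0.0009091·V_1 - 0.00002128·V_3 - 0.08333·V_5 - 0.05·V_7 = 0
  0.08508·V_5 - 0.0009091·V_2 - 0.08333·V_4 = 0
  0.004571·V_6 - 0.00002564·V_3 - 0.004545·V_7 = 0
  0.05457·V_7 - 0.05·V_4 - 0.004545·V_6 = 0
Solving these 7 simultaneous equations (Gaussian elimination) gives:
  V_1 = 14.9 V, V_2 = 8.021 V, V_3 = 14.65 V, V_4 = 7.95 V
  V_5 = 7.872 V, V_6 = 7.986 V, V_7 = 7.949 V
Power in each resistor, P = (ΔV)²/R:
  P_R1 = (15 - 14.9)²/16 = 0.0006657 W
  P_R2 = (14.9 - 8.021)²/51000 = 0.0009271 W
  P_R3 = (14.65 - 7.95)²/47000 = 0.0009567 W
  P_R4 = (7.95 - 7.872)²/12 = 0.0004954 W
  P_R5 = (7.986 - 7.949)²/220 = 0.000006432 W
  P_R6 = (7.949 - 0)²/39000 = 0.00162 W
  P_R7 = (15 - 14.65)²/1100 = 0.0001082 W
  P_R8 = (14.9 - 7.95)²/1100 = 0.04388 W
  P_R9 = (8.021 - 7.872)²/1100 = 0.00002 W
  P_R10 = (14.65 - 7.986)²/39000 = 0.00114 W
  P_R11 = (7.95 - 7.949)²/20 = 0.00000002156 W
  P_R12 = (7.872 - 0)²/1200 = 0.05165 W
P_total = P_R1 + P_R2 + P_R3 + P_R4 + P_R5 + P_R6 + P_R7 + P_R8 + P_R9 + P_R10 + P_R11 + P_R12 = 0.1015 W

Final answer: 0.1015 W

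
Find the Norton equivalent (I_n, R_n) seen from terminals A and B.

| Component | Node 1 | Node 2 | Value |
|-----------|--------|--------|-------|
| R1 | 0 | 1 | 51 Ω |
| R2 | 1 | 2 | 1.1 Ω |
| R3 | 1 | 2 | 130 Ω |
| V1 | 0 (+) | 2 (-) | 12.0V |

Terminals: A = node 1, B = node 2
Find the Thévenin equivalent first; then I_n = V_th/R_th and R_n = R_th.
Step 1 — V_th is the open-circuit voltage V_A - V_B (nothing connected across the terminals).
Nodal analysis, taking node 2 as the 0 V reference.
Source V1 fixes V_0 = 12 V.
KCL at each unknown node (sum of currents leaving = 0; resistances in Ω):
  Node 1: (V_1 - 12)/51 + (V_1 - 0)/1.1 + (V_1 - 0)/130 = 0
Collecting terms: 0.9364 × V_1 = 0.2353  =>  V_1 = 0.2513 V
V_th = V_1 - V_2 = 0.2513 - 0 = 0.2513 V
Step 2 — R_th: zero the source — replace V1 by a short circuit (node 2 merges into node 0) — and find the resistance seen between A (node 1) and B (node 0).
Reduce the network between node 1 (A) and node 0 (B) by series/parallel combination:
  Rp1 = R1 ‖ R2 ‖ R3 (parallel, all between nodes 0 and 1) = 1/(1/51 + 1/1.1 + 1/130) = 1.068 Ω
R_th = 1.068 Ω
I_n = V_th/R_th = 0.2513/1.068 = 0.2353 A, and R_n = R_th = 1.068 Ω

Final answer: I_n = 0.2353 A, R_n = 1.068 Ω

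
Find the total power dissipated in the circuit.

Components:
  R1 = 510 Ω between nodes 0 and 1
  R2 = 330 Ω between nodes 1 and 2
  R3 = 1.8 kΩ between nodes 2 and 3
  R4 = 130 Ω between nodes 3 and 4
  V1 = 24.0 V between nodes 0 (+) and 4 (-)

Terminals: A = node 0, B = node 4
Nodal analysis, taking node 4 as the 0 V reference.
Source V1 fixes V_0 = 24 V.
KCL at each unknown node (sum of currents leaving = 0; resistances in Ω):
  Node 1: (V_1 - 24)/510 + (V_1 - V_2)/330 = 0
  Node 2: (V_2 - V_1)/330 + (V_2 - V_3)/1800 = 0
  Node 3: (V_3 - V_2)/1800 + (V_3 - 0)/130 = 0
Collecting terms (coefficients in siemens):
  0.004991·V_1 - 0.00303·V_2 = 0.04706
  0.003586·V_2 - 0.00303·V_1 - 0.0005556·V_3 = 0
  0.008248·V_3 - 0.0005556·V_2 = 0
Solving these 3 simultaneous equations (Gaussian elimination) gives:
  V_1 = 19.58 V, V_2 = 16.72 V, V_3 = 1.126 V
Power in each resistor, P = (ΔV)²/R:
  P_R1 = (24 - 19.58)²/510 = 0.03829 W
  P_R2 = (19.58 - 16.72)²/330 = 0.02477 W
  P_R3 = (16.72 - 1.126)²/1800 = 0.1351 W
  P_R4 = (1.126 - 0)²/130 = 0.009759 W
P_total = P_R1 + P_R2 + P_R3 + P_R4 = 0.2079 W

Final answer: 0.2079 W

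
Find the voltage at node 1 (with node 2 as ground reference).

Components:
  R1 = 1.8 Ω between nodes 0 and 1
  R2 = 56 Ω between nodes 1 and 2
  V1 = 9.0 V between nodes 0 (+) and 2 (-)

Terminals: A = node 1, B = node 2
Nodal analysis, taking node 2 as the 0 V reference.
Source V1 fixes V_0 = 9 V.
KCL at each unknown node (sum of currents leaving = 0; resistances in Ω):
  Node 1: (V_1 - 9)/1.8 + (V_1 - 0)/56 = 0
Collecting terms: 0.5734 × V_1 = 5  =>  V_1 = 8.72 V
The requested potential is V_1 = 8.72 V.

Final answer: V_1 = 8.72 V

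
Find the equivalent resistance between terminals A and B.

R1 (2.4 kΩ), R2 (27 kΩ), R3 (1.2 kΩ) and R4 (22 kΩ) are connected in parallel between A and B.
Reduce the network between node 0 (A) and node 1 (B) by series/parallel combination:
  Rp1 = R1 ‖ R2 ‖ R3 ‖ R4 (parallel, all between nodes 0 and 1) = 1/(1/2400 + 1/27000 + 1/1200 + 1/22000) = 750.5 Ω
R_eq = 750.5 Ω

Final answer: 750.5 Ω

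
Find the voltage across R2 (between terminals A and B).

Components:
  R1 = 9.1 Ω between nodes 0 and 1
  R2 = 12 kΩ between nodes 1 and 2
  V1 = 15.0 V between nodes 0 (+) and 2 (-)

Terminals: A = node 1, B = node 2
R1 and R2 are in series across V1 (node 0 → node 1 → node 2), and the output A–B is taken across R2, so this is a voltage divider.
Series current: I = V1/(R1 + R2) = 15/(9.1 + 12000) = 15/12010 = 0.001249 A
V_R2 = I × R2 = V1 × R2/(R1 + R2) = 15 × 12000/12010 = 14.99 V

Final answer: 14.99 V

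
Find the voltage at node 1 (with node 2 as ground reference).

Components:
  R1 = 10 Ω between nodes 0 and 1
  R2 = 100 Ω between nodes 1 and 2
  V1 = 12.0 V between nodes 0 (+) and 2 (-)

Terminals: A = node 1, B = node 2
Nodal analysis, taking node 2 as the 0 V reference.
Source V1 fixes V_0 = 12 V.
KCL at each unknown node (sum of currents leaving = 0; resistances in Ω):
  Node 1: (V_1 - 12)/10 + (V_1 - 0)/100 = 0
Collecting terms: 0.11 × V_1 = 1.2  =>  V_1 = 10.91 V
The requested potential is V_1 = 10.91 V.

Final answer: V_1 = 10.91 V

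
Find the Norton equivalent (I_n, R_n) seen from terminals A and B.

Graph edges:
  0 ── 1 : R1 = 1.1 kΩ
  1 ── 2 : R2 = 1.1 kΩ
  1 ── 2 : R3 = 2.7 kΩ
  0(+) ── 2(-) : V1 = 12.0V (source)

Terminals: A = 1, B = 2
Find the Thévenin equivalent first; then I_n = V_th/R_th and R_n = R_th.
Step 1 — V_th is the open-circuit voltage V_A - V_B (nothing connected across the terminals).
Nodal analysis, taking node 2 as the 0 V reference.
Source V1 fixes V_0 = 12 V.
KCL at each unknown node (sum of currents leaving = 0; resistances in Ω):
  Node 1: (V_1 - 12)/1100 + (V_1 - 0)/1100 + (V_1 - 0)/2700 = 0
Collecting terms: 0.002189 × V_1 = 0.01091  =>  V_1 = 4.985 V
V_th = V_1 - V_2 = 4.985 - 0 = 4.985 V
Step 2 — R_th: zero the source — replace V1 by a short circuit (node 2 merges into node 0) — and find the resistance seen between A (node 1) and B (node 0).
Reduce the network between node 1 (A) and node 0 (B) by series/parallel combination:
  Rp1 = R1 ‖ R2 ‖ R3 (parallel, all between nodes 0 and 1) = 1/(1/1100 + 1/1100 + 1/2700) = 456.9 Ω
R_th = 456.9 Ω
I_n = V_th/R_th = 4.985/456.9 = 0.01091 A, and R_n = R_th = 456.9 Ω

Final answer: I_n = 0.01091 A, R_n = 456.9 Ω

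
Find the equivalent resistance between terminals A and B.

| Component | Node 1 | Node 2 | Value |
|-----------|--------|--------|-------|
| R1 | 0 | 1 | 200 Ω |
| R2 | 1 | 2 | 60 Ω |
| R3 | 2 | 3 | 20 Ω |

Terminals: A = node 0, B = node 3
Reduce the network between node 0 (A) and node 3 (B) by series/parallel combination:
  Rs1 = R1 + R2 (series, joined only at node 1) = 200 + 60 = 260 Ω
  Rs2 = R3 + Rs1 (series, joined only at node 2) = 20 + 260 = 280 Ω
R_eq = 280 Ω

Final answer: 280 Ω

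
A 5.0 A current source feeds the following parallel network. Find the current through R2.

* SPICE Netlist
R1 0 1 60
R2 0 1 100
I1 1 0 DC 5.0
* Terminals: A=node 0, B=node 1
All resistors sit directly between nodes 0 and 1, so they are in parallel and share one voltage V; the full source current 5 A splits among them.
1/R_par = 1/60 + 1/100 = 0.02667 S  =>  R_par = 37.5 Ω
V = I × R_par = 5 × 37.5 = 187.5 V
I_R2 = V/R2 = 187.5/100 = 1.875 A

Final answer: 1.875 A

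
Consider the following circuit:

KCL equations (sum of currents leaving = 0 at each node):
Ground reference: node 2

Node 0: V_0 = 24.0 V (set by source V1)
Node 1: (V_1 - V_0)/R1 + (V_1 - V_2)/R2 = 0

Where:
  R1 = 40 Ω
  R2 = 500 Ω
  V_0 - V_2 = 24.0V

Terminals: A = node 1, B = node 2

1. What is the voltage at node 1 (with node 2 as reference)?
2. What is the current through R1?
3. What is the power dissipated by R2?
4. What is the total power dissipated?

Nodal analysis, taking node 2 as the 0 V reference.
Source V1 fixes V_0 = 24 V.
KCL at each unknown node (sum of currents leaving = 0; resistances in Ω):
  Node 1: (V_1 - 24)/40 + (V_1 - 0)/500 = 0
Collecting terms: 0.027 × V_1 = 0.6  =>  V_1 = 22.22 V
Part 1:
  Read off the nodal solution: V_1 = 22.22 V
Part 2:
  I_R1 = (V_0 - V_1)/R1 = (24 - 22.22)/40 = 0.04444 A
  Magnitude: I_R1 = 0.04444 A
Part 3:
  I_R2 = (V_1 - V_2)/R2 = (22.22 - 0)/500 = 0.04444 A
  P_R2 = I_R2² × R2 = (0.04444)² × 500 = 0.9877 W
Part 4:
  Power in each resistor, P = (ΔV)²/R:
    P_R1 = (24 - 22.22)²/40 = 0.07901 W
    P_R2 = (22.22 - 0)²/500 = 0.9877 W
  P_total = P_R1 + P_R2 = 1.067 W

Final answers:
1. V_1 = 22.22 V
2. I_R1 = 0.04444 A
3. P_R2 = 0.9877 W
4. P_total = 1.067 W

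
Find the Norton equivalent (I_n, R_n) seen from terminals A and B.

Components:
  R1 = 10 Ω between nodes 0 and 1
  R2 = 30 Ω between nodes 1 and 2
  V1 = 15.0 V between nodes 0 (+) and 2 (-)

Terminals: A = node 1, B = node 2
Find the Thévenin equivalent first; then I_n = V_th/R_th and R_n = R_th.
Step 1 — V_th is the open-circuit voltage V_A - V_B (nothing connected across the terminals).
Nodal analysis, taking node 2 as the 0 V reference.
Source V1 fixes V_0 = 15 V.
KCL at each unknown node (sum of currents leaving = 0; resistances in Ω):
  Node 1: (V_1 - 15)/10 + (V_1 - 0)/30 = 0
Collecting terms: 0.1333 × V_1 = 1.5  =>  V_1 = 11.25 V
V_th = V_1 - V_2 = 11.25 - 0 = 11.25 V
Step 2 — R_th: zero the source — replace V1 by a short circuit (node 2 merges into node 0) — and find the resistance seen between A (node 1) and B (node 0).
Reduce the network between node 1 (A) and node 0 (B) by series/parallel combination:
  Rp1 = R1 ‖ R2 (parallel, both between nodes 0 and 1) = 1/(1/10 + 1/30) = 7.5 Ω
R_th = 7.5 Ω
I_n = V_th/R_th = 11.25/7.5 = 1.5 A, and R_n = R_th = 7.5 Ω

Final answer: I_n = 1.5 A, R_n = 7.5 Ω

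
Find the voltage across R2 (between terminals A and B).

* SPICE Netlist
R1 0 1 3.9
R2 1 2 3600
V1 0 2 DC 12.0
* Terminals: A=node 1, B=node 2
R1 and R2 are in series across V1 (node 0 → node 1 → node 2), and the output A–B is taken across R2, so this is a voltage divider.
Series current: I = V1/(R1 + R2) = 12/(3.9 + 3600) = 12/3604 = 0.00333 A
V_R2 = I × R2 = V1 × R2/(R1 + R2) = 12 × 3600/3604 = 11.99 V

Final answer: 11.99 V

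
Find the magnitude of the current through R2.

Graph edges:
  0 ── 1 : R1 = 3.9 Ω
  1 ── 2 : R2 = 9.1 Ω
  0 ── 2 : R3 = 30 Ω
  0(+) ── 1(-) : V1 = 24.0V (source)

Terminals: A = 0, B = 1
Nodal analysis, taking node 1 as the 0 V reference.
Source V1 fixes V_0 = 24 V.
KCL at each unknown node (sum of currents leaving = 0; resistances in Ω):
  Node 2: (V_2 - 0)/9.1 + (V_2 - 24)/30 = 0
Collecting terms: 0.1432 × V_2 = 0.8  =>  V_2 = 5.586 V
I_R2 = (V_1 - V_2)/R2 = (0 - 5.586)/9.1 = -0.6138 A
|I_R2| = 0.6138 A

Final answer: |I_R2| = 0.6138 A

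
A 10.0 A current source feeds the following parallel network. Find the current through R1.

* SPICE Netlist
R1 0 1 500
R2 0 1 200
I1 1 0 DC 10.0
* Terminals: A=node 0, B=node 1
All resistors sit directly between nodes 0 and 1, so they are in parallel and share one voltage V; the full source current 10 A splits among them.
1/R_par = 1/500 + 1/200 = 0.007 S  =>  R_par = 142.9 Ω
V = I × R_par = 10 × 142.9 = 1429 V
I_R1 = V/R1 = 1429/500 = 2.857 A

Final answer: 2.857 A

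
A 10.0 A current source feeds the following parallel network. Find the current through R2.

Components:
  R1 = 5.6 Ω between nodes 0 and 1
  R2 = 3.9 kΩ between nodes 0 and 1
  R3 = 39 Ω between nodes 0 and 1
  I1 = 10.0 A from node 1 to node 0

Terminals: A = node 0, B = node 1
All resistors sit directly between nodes 0 and 1, so they are in parallel and share one voltage V; the full source current 10 A splits among them.
1/R_par = 1/5.6 + 1/3900 + 1/39 = 0.2045 S  =>  R_par = 4.891 Ω
V = I × R_par = 10 × 4.891 = 48.91 V
I_R2 = V/R2 = 48.91/3900 = 0.01254 A

Final answer: 0.01254 A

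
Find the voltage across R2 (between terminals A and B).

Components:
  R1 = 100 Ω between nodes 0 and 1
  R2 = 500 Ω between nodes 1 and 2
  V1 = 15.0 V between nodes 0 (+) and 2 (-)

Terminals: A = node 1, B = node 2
R1 and R2 are in series across V1 (node 0 → node 1 → node 2), and the output A–B is taken across R2, so this is a voltage divider.
Series current: I = V1/(R1 + R2) = 15/(100 + 500) = 15/600 = 0.025 A
V_R2 = I × R2 = V1 × R2/(R1 + R2) = 15 × 500/600 = 12.5 V

Final answer: 12.5 V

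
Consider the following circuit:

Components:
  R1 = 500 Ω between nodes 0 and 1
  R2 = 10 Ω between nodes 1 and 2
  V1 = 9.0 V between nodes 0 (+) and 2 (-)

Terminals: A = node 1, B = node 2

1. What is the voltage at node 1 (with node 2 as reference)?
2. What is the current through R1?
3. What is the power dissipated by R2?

Nodal analysis, taking node 2 as the 0 V reference.
Source V1 fixes V_0 = 9 V.
KCL at each unknown node (sum of currents leaving = 0; resistances in Ω):
  Node 1: (V_1 - 9)/500 + (V_1 - 0)/10 = 0
Collecting terms: 0.102 × V_1 = 0.018  =>  V_1 = 0.1765 V
Part 1:
  Read off the nodal solution: V_1 = 0.1765 V
Part 2:
  I_R1 = (V_0 - V_1)/R1 = (9 - 0.1765)/500 = 0.01765 A
  Magnitude: I_R1 = 0.01765 A
Part 3:
  I_R2 = (V_1 - V_2)/R2 = (0.1765 - 0)/10 = 0.01765 A
  P_R2 = I_R2² × R2 = (0.01765)² × 10 = 0.003114 W

Final answers:
1. V_1 = 0.1765 V
2. I_R1 = 0.01765 A
3. P_R2 = 0.003114 W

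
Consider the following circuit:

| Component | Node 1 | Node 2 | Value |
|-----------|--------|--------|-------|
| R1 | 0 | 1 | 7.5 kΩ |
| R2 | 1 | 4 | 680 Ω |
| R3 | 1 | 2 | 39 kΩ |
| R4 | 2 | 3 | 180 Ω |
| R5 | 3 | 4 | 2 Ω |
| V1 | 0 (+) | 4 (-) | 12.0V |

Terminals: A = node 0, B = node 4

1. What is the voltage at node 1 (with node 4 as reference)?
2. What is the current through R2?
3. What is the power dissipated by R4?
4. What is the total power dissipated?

Nodal analysis, taking node 4 as the 0 V reference.
Source V1 fixes V_0 = 12 V.
KCL at each unknown node (sum of currents leaving = 0; resistances in Ω):
  Node 1: (V_1 - 12)/7500 + (V_1 - 0)/680 + (V_1 - V_2)/39000 = 0
  Node 2: (V_2 - V_1)/39000 + (V_2 - V_3)/180 = 0
  Node 3: (V_3 - V_2)/180 + (V_3 - 0)/2 = 0
Collecting terms (coefficients in siemens):
  0.00163·V_1 - 0.00002564·V_2 = 0.0016
  0.005581·V_2 - 0.00002564·V_1 - 0.005556·V_3 = 0
  0.5056·V_3 - 0.005556·V_2 = 0
Solving these 3 simultaneous equations (Gaussian elimination) gives:
  V_1 = 0.9819 V, V_2 = 0.004561 V, V_3 = 0.00005012 V
Part 1:
  Read off the nodal solution: V_1 = 0.9819 V
Part 2:
  I_R2 = (V_1 - V_4)/R2 = (0.9819 - 0)/680 = 0.001444 A
  Magnitude: I_R2 = 0.001444 A
Part 3:
  I_R4 = (V_2 - V_3)/R4 = (0.004561 - 0.00005012)/180 = 0.00002506 A
  P_R4 = I_R4² × R4 = (0.00002506)² × 180 = 0.000000113 W
Part 4:
  Power in each resistor, P = (ΔV)²/R:
    P_R1 = (12 - 0.9819)²/7500 = 0.01619 W
    P_R2 = (0.9819 - 0)²/680 = 0.001418 W
    P_R3 = (0.9819 - 0.004561)²/39000 = 0.00002449 W
    P_R4 = (0.004561 - 0.00005012)²/180 = 0.000000113 W
    P_R5 = (0.00005012 - 0)²/2 = 0.000000001256 W
  P_total = P_R1 + P_R2 + P_R3 + P_R4 + P_R5 = 0.01763 W

Final answers:
1. V_1 = 0.9819 V
2. I_R2 = 0.001444 A
3. P_R4 = 1.13e-07 W
4. P_total = 0.01763 W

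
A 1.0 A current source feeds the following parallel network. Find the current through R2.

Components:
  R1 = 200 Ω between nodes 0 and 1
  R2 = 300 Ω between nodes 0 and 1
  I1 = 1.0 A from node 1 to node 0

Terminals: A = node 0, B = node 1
All resistors sit directly between nodes 0 and 1, so they are in parallel and share one voltage V; the full source current 1 A splits among them.
1/R_par = 1/200 + 1/300 = 0.008333 S  =>  R_par = 120 Ω
V = I × R_par = 1 × 120 = 120 V
I_R2 = V/R2 = 120/300 = 0.4 A

Final answer: 0.4 A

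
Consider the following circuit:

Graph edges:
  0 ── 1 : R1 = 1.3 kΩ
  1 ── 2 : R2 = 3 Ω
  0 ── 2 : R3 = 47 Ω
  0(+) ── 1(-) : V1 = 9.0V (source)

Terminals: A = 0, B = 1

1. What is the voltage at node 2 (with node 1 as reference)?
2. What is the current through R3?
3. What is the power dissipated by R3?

Nodal analysis, taking node 1 as the 0 V reference.
Source V1 fixes V_0 = 9 V.
KCL at each unknown node (sum of currents leaving = 0; resistances in Ω):
  Node 2: (V_2 - 0)/3 + (V_2 - 9)/47 = 0
Collecting terms: 0.3546 × V_2 = 0.1915  =>  V_2 = 0.54 V
Part 1:
  Read off the nodal solution: V_2 = 0.54 V
Part 2:
  I_R3 = (V_0 - V_2)/R3 = (9 - 0.54)/47 = 0.18 A
  Magnitude: I_R3 = 0.18 A
Part 3:
  I_R3 = (V_0 - V_2)/R3 = (9 - 0.54)/47 = 0.18 A
  P_R3 = I_R3² × R3 = (0.18)² × 47 = 1.523 W

Final answers:
1. V_2 = 0.54 V
2. I_R3 = 0.18 A
3. P_R3 = 1.523 W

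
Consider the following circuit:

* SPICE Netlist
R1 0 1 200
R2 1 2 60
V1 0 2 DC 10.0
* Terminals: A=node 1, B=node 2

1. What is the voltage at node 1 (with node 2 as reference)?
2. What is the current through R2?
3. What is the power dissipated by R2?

Nodal analysis, taking node 2 as the 0 V reference.
Source V1 fixes V_0 = 10 V.
KCL at each unknown node (sum of currents leaving = 0; resistances in Ω):
  Node 1: (V_1 - 10)/200 + (V_1 - 0)/60 = 0
Collecting terms: 0.02167 × V_1 = 0.05  =>  V_1 = 2.308 V
Part 1:
  Read off the nodal solution: V_1 = 2.308 V
Part 2:
  I_R2 = (V_1 - V_2)/R2 = (2.308 - 0)/60 = 0.03846 A
  Magnitude: I_R2 = 0.03846 A
Part 3:
  I_R2 = (V_1 - V_2)/R2 = (2.308 - 0)/60 = 0.03846 A
  P_R2 = I_R2² × R2 = (0.03846)² × 60 = 0.08876 W

Final answers:
1. V_1 = 2.308 V
2. I_R2 = 0.03846 A
3. P_R2 = 0.08876 W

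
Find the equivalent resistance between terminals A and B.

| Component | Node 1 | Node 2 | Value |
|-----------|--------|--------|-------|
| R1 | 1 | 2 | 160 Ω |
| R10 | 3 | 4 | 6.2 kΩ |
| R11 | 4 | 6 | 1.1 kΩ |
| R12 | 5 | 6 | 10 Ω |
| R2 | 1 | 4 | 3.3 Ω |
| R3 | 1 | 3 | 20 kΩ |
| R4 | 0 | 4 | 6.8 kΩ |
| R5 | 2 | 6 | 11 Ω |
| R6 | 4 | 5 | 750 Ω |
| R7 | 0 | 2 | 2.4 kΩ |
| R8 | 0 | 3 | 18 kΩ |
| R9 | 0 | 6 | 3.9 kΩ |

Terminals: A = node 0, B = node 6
The network is not a plain series/parallel combination. Inject a 1 A test current into terminal A (node 0) and return it from terminal B (node 6); then R_eq = V_A / (1 A).
Nodal analysis, taking node 6 as the 0 V reference.
Current source I_test pushes 1 A into node 0 and draws it out of node 6.
KCL at each unknown node (sum of currents leaving = 0; resistances in Ω):
  Node 0: (V_0 - V_4)/6800 + (V_0 - V_2)/2400 + (V_0 - V_3)/18000 + (V_0 - 0)/3900 - 1 = 0
  Node 1: (V_1 - V_2)/160 + (V_1 - V_4)/3.3 + (V_1 - V_3)/20000 = 0
  Node 2: (V_2 - V_0)/2400 + (V_2 - V_1)/160 + (V_2 - 0)/11 = 0
  Node 3: (V_3 - V_0)/18000 + (V_3 - V_1)/20000 + (V_3 - V_4)/6200 = 0
  Node 4: (V_4 - V_0)/6800 + (V_4 - V_1)/3.3 + (V_4 - V_3)/6200 + (V_4 - V_5)/750 + (V_4 - 0)/1100 = 0
  Node 5: (V_5 - V_4)/750 + (V_5 - 0)/10 = 0
Collecting terms (coefficients in siemens):
  0.0008757·V_0 - 0.0004167·V_2 - 0.00005556·V_3 - 0.0001471·V_4 = 1
  0.3093·V_1 - 0.00625·V_2 - 0.00005·V_3 - 0.303·V_4 = 0
  0.09758·V_2 - 0.0004167·V_0 - 0.00625·V_1 = 0
  0.0002668·V_3 - 0.00005556·V_0 - 0.00005·V_1 - 0.0001613·V_4 = 0
  0.3056·V_4 - 0.0001471·V_0 - 0.303·V_1 - 0.0001613·V_3 - 0.001333·V_5 = 0
  0.1013·V_5 - 0.001333·V_4 = 0
Solving these 6 simultaneous equations (Gaussian elimination) gives:
  V_0 = 1167 V, V_1 = 30.62 V, V_2 = 6.947 V, V_3 = 267.6 V
  V_4 = 31.07 V, V_5 = 0.4088 V
R_eq = V_0 / 1 A = 1167 Ω = 1.167 kΩ

Final answer: 1.167 kΩ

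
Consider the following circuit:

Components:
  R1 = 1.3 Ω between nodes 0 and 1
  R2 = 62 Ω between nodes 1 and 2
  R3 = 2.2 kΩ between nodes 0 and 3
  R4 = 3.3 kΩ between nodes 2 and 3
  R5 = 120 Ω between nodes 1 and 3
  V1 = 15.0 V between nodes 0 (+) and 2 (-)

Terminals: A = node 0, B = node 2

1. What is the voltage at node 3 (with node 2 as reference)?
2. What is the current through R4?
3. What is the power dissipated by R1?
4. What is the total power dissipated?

Nodal analysis, taking node 2 as the 0 V reference.
Source V1 fixes V_0 = 15 V.
KCL at each unknown node (sum of currents leaving = 0; resistances in Ω):
  Node 1: (V_1 - 15)/1.3 + (V_1 - 0)/62 + (V_1 - V_3)/120 = 0
  Node 3: (V_3 - 15)/2200 + (V_3 - 0)/3300 + (V_3 - V_1)/120 = 0
Collecting terms (coefficients in siemens):
  0.7937·V_1 - 0.008333·V_3 = 11.54
  0.009091·V_3 - 0.008333·V_1 = 0.006818
Determinant D = (0.7937)(0.009091) - (-0.008333)(-0.008333) = 0.007146
V_1 = [(11.54)(0.009091) - (-0.008333)(0.006818)]/D = 14.69 V
V_3 = [(0.7937)(0.006818) - (11.54)(-0.008333)]/D = 14.21 V
Part 1:
  Read off the nodal solution: V_3 = 14.21 V
Part 2:
  I_R4 = (V_2 - V_3)/R4 = (0 - 14.21)/3300 = -0.004307 A
  Magnitude: I_R4 = 0.004307 A
Part 3:
  I_R1 = (V_0 - V_1)/R1 = (15 - 14.69)/1.3 = 0.2408 A
  P_R1 = I_R1² × R1 = (0.2408)² × 1.3 = 0.0754 W
Part 4:
  Power in each resistor, P = (ΔV)²/R:
    P_R1 = (15 - 14.69)²/1.3 = 0.0754 W
    P_R2 = (14.69 - 0)²/62 = 3.479 W
    P_R3 = (15 - 14.21)²/2200 = 0.0002815 W
    P_R4 = (0 - 14.21)²/3300 = 0.06122 W
    P_R5 = (14.69 - 14.21)²/120 = 0.001872 W
  P_total = P_R1 + P_R2 + P_R3 + P_R4 + P_R5 = 3.618 W

Final answers:
1. V_3 = 14.21 V
2. I_R4 = 0.004307 A
3. P_R1 = 0.0754 W
4. P_total = 3.618 W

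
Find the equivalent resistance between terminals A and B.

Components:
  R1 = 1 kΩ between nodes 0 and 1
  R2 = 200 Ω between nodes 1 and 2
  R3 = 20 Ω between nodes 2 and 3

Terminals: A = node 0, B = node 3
Reduce the network between node 0 (A) and node 3 (B) by series/parallel combination:
  Rs1 = R1 + R2 (series, joined only at node 1) = 1000 + 200 = 1200 Ω
  Rs2 = R3 + Rs1 (series, joined only at node 2) = 20 + 1200 = 1220 Ω
R_eq = 1.22 kΩ

Final answer: 1.22 kΩ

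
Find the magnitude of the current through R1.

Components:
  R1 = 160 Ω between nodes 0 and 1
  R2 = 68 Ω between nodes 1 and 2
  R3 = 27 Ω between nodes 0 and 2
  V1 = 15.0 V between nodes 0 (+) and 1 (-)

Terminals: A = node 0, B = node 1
Nodal analysis, taking node 1 as the 0 V reference.
Source V1 fixes V_0 = 15 V.
KCL at each unknown node (sum of currents leaving = 0; resistances in Ω):
  Node 2: (V_2 - 0)/68 + (V_2 - 15)/27 = 0
Collecting terms: 0.05174 × V_2 = 0.5556  =>  V_2 = 10.74 V
I_R1 = (V_0 - V_1)/R1 = (15 - 0)/160 = 0.09375 A
|I_R1| = 0.09375 A

Final answer: |I_R1| = 0.09375 A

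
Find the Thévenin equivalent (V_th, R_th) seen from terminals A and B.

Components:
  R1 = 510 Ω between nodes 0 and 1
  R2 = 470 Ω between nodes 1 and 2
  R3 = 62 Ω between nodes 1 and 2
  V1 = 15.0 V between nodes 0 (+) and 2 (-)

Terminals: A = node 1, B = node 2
Step 1 — V_th is the open-circuit voltage V_A - V_B (nothing connected across the terminals).
Nodal analysis, taking node 2 as the 0 V reference.
Source V1 fixes V_0 = 15 V.
KCL at each unknown node (sum of currents leaving = 0; resistances in Ω):
  Node 1: (V_1 - 15)/510 + (V_1 - 0)/470 + (V_1 - 0)/62 = 0
Collecting terms: 0.02022 × V_1 = 0.02941  =>  V_1 = 1.455 V
V_th = V_1 - V_2 = 1.455 - 0 = 1.455 V
Step 2 — R_th: zero the source — replace V1 by a short circuit (node 2 merges into node 0) — and find the resistance seen between A (node 1) and B (node 0).
Reduce the network between node 1 (A) and node 0 (B) by series/parallel combination:
  Rp1 = R1 ‖ R2 ‖ R3 (parallel, all between nodes 0 and 1) = 1/(1/510 + 1/470 + 1/62) = 49.46 Ω
R_th = 49.46 Ω

Final answer: V_th = 1.455 V, R_th = 49.46 Ω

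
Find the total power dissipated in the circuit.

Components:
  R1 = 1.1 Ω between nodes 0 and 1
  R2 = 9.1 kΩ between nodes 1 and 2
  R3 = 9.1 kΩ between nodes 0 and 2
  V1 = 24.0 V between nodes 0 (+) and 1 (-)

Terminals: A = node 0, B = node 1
Nodal analysis, taking node 1 as the 0 V reference.
Source V1 fixes V_0 = 24 V.
KCL at each unknown node (sum of currents leaving = 0; resistances in Ω):
  Node 2: (V_2 - 0)/9100 + (V_2 - 24)/9100 = 0
Collecting terms: 0.0002198 × V_2 = 0.002637  =>  V_2 = 12 V
Power in each resistor, P = (ΔV)²/R:
  P_R1 = (24 - 0)²/1.1 = 523.6 W
  P_R2 = (0 - 12)²/9100 = 0.01582 W
  P_R3 = (24 - 12)²/9100 = 0.01582 W
P_total = P_R1 + P_R2 + P_R3 = 523.7 W

Final answer: 523.7 W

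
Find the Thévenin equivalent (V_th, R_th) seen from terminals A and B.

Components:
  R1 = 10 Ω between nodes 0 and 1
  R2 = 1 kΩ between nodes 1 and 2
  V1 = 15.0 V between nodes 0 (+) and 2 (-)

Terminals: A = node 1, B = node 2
Step 1 — V_th is the open-circuit voltage V_A - V_B (nothing connected across the terminals).
Nodal analysis, taking node 2 as the 0 V reference.
Source V1 fixes V_0 = 15 V.
KCL at each unknown node (sum of currents leaving = 0; resistances in Ω):
  Node 1: (V_1 - 15)/10 + (V_1 - 0)/1000 = 0
Collecting terms: 0.101 × V_1 = 1.5  =>  V_1 = 14.85 V
V_th = V_1 - V_2 = 14.85 - 0 = 14.85 V
Step 2 — R_th: zero the source — replace V1 by a short circuit (node 2 merges into node 0) — and find the resistance seen between A (node 1) and B (node 0).
Reduce the network between node 1 (A) and node 0 (B) by series/parallel combination:
  Rp1 = R1 ‖ R2 (parallel, both between nodes 0 and 1) = 1/(1/10 + 1/1000) = 9.901 Ω
R_th = 9.901 Ω

Final answer: V_th = 14.85 V, R_th = 9.901 Ω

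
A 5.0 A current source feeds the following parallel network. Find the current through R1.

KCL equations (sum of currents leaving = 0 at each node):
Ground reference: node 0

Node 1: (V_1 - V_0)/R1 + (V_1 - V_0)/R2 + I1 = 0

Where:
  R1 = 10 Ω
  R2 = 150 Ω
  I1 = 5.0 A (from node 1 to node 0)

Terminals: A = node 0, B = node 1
All resistors sit directly between nodes 0 and 1, so they are in parallel and share one voltage V; the full source current 5 A splits among them.
1/R_par = 1/10 + 1/150 = 0.1067 S  =>  R_par = 9.375 Ω
V = I × R_par = 5 × 9.375 = 46.88 V
I_R1 = V/R1 = 46.88/10 = 4.688 A

Final answer: 4.688 A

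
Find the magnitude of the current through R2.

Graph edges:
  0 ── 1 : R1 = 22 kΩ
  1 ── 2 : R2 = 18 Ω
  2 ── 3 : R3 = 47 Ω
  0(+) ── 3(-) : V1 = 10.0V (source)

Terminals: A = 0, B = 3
Nodal analysis, taking node 3 as the 0 V reference.
Source V1 fixes V_0 = 10 V.
KCL at each unknown node (sum of currents leaving = 0; resistances in Ω):
  Node 1: (V_1 - 10)/22000 + (V_1 - V_2)/18 = 0
  Node 2: (V_2 - V_1)/18 + (V_2 - 0)/47 = 0
Collecting terms (coefficients in siemens):
  0.0556·V_1 - 0.05556·V_2 = 0.0004545
  0.07683·V_2 - 0.05556·V_1 = 0
Determinant D = (0.0556)(0.07683) - (-0.05556)(-0.05556) = 0.001186
V_1 = [(0.0004545)(0.07683) - (-0.05556)(0)]/D = 0.02946 V
V_2 = [(0.0556)(0) - (0.0004545)(-0.05556)]/D = 0.0213 V
I_R2 = (V_1 - V_2)/R2 = (0.02946 - 0.0213)/18 = 0.0004532 A
|I_R2| = 0.0004532 A

Final answer: |I_R2| = 0.0004532 A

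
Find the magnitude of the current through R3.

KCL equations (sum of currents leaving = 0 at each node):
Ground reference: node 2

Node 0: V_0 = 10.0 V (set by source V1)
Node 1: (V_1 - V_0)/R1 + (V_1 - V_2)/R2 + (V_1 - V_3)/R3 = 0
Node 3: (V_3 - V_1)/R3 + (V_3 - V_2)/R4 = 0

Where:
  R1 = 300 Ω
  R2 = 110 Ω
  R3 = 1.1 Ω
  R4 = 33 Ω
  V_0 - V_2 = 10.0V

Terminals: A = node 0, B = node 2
Nodal analysis, taking node 2 as the 0 V reference.
Source V1 fixes V_0 = 10 V.
KCL at each unknown node (sum of currents leaving = 0; resistances in Ω):
  Node 1: (V_1 - 10)/300 + (V_1 - 0)/110 + (V_1 - V_3)/1.1 = 0
  Node 3: (V_3 - V_1)/1.1 + (V_3 - 0)/33 = 0
Collecting terms (coefficients in siemens):
  0.9215·V_1 - 0.9091·V_3 = 0.03333
  0.9394·V_3 - 0.9091·V_1 = 0
Determinant D = (0.9215)(0.9394) - (-0.9091)(-0.9091) = 0.03922
V_1 = [(0.03333)(0.9394) - (-0.9091)(0)]/D = 0.7984 V
V_3 = [(0.9215)(0) - (0.03333)(-0.9091)]/D = 0.7727 V
I_R3 = (V_1 - V_3)/R3 = (0.7984 - 0.7727)/1.1 = 0.02341 A
|I_R3| = 0.02341 A

Final answer: |I_R3| = 0.02341 A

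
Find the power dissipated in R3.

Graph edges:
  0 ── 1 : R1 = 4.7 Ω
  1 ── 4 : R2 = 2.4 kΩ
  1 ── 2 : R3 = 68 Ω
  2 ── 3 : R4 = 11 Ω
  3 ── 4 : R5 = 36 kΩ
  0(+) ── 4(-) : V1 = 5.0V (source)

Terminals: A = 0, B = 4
Nodal analysis, taking node 4 as the 0 V reference.
Source V1 fixes V_0 = 5 V.
KCL at each unknown node (sum of currents leaving = 0; resistances in Ω):
  Node 1: (V_1 - 5)/4.7 + (V_1 - 0)/2400 + (V_1 - V_2)/68 = 0
  Node 2: (V_2 - V_1)/68 + (V_2 - V_3)/11 = 0
  Node 3: (V_3 - V_2)/11 + (V_3 - 0)/36000 = 0
Collecting terms (coefficients in siemens):
  0.2279·V_1 - 0.01471·V_2 = 1.064
  0.1056·V_2 - 0.01471·V_1 - 0.09091·V_3 = 0
  0.09094·V_3 - 0.09091·V_2 = 0
Solving these 3 simultaneous equations (Gaussian elimination) gives:
  V_1 = 4.99 V, V_2 = 4.98 V, V_3 = 4.979 V
I_R3 = (V_1 - V_2)/R3 = (4.99 - 4.98)/68 = 0.0001383 A
P_R3 = I_R3² × R3 = (0.0001383)² × 68 = 0.000001301 W

Final answer: 1.301e-06 W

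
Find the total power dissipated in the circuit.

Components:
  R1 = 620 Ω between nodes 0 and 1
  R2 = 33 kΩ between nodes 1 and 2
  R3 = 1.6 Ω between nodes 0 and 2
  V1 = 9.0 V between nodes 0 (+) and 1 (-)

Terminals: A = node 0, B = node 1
Nodal analysis, taking node 1 as the 0 V reference.
Source V1 fixes V_0 = 9 V.
KCL at each unknown node (sum of currents leaving = 0; resistances in Ω):
  Node 2: (V_2 - 0)/33000 + (V_2 - 9)/1.6 = 0
Collecting terms: 0.625 × V_2 = 5.625  =>  V_2 = 9 V
Power in each resistor, P = (ΔV)²/R:
  P_R1 = (9 - 0)²/620 = 0.1306 W
  P_R2 = (0 - 9)²/33000 = 0.002454 W
  P_R3 = (9 - 9)²/1.6 = 0.000000119 W
P_total = P_R1 + P_R2 + P_R3 = 0.1331 W

Final answer: 0.1331 W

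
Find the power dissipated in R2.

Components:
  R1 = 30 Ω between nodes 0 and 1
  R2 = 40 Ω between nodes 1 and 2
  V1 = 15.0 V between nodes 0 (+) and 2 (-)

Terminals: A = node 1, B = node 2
Nodal analysis, taking node 2 as the 0 V reference.
Source V1 fixes V_0 = 15 V.
KCL at each unknown node (sum of currents leaving = 0; resistances in Ω):
  Node 1: (V_1 - 15)/30 + (V_1 - 0)/40 = 0
Collecting terms: 0.05833 × V_1 = 0.5  =>  V_1 = 8.571 V
I_R2 = (V_1 - V_2)/R2 = (8.571 - 0)/40 = 0.2143 A
P_R2 = I_R2² × R2 = (0.2143)² × 40 = 1.837 W

Final answer: 1.837 W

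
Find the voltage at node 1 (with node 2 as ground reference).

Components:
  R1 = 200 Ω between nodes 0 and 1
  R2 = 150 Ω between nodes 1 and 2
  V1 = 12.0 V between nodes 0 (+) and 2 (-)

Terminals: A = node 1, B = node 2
Nodal analysis, taking node 2 as the 0 V reference.
Source V1 fixes V_0 = 12 V.
KCL at each unknown node (sum of currents leaving = 0; resistances in Ω):
  Node 1: (V_1 - 12)/200 + (V_1 - 0)/150 = 0
Collecting terms: 0.01167 × V_1 = 0.06  =>  V_1 = 5.143 V
The requested potential is V_1 = 5.143 V.

Final answer: V_1 = 5.143 V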